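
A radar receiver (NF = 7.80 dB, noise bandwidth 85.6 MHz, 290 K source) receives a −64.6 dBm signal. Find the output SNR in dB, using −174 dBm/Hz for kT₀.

22.3 dB

Noise floor: N = −174 + 10 log₁₀(B) + NF
10 log₁₀(8.56×10⁷) = 79.32 dB
N = −174 + 79.32 + 7.80 = −86.88 dBm
SNR = P_sig − N = −64.6 − (−86.88) = 22.28 dB → 22.3 dB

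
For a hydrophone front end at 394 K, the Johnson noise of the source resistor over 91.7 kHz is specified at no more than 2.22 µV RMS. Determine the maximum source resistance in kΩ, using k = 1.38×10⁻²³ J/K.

2.47 kΩ

Johnson–Nyquist: V_n = √(4kTRB) ⇒ R = V_n² / (4kTB)
4kTB = 4 × 1.38×10⁻²³ × 394 × 9.17×10⁴ = 1.99×10⁻¹⁵
R = (2.22×10⁻⁶)² / 1.99×10⁻¹⁵ = 2.47×10³ Ω = 2.47 kΩ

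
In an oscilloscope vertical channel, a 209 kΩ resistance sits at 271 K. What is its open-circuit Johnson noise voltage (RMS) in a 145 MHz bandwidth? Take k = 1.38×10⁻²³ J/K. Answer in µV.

V_n = √(4kTRB)
4kTRB = 4 × 1.38×10⁻²³ × 271 × 2.09×10⁵ × 1.45×10⁸ = 4.53×10⁻⁷ V²
V_n = √(4.53×10⁻⁷) = 6.73×10⁻⁴ V = 673 µV

673 µV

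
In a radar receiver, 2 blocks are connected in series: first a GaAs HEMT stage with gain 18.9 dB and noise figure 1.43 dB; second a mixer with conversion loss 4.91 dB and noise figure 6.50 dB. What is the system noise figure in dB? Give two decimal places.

Convert to linear (a loss of L dB is a gain of −L dB): F_i = 10^(NF_i/10), G_i = 10^(G_i,dB/10)
  Stage 1: F_1 = 10^(1.43/10) = 1.390, G_1 = 10^(18.9/10) = 77.62
  Stage 2: F_2 = 10^(6.50/10) = 4.467, G_2 = 10^(−4.91/10) = 0.3228
Friis cascade:
  F = 1.390 + (4.467 − 1)/77.62 = 1.435
NF = 10 log₁₀(1.435) = 1.57 dB

1.57 dB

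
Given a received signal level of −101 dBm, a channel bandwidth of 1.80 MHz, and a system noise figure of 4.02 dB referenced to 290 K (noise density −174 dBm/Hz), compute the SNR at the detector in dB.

6.4 dB

Noise floor: N = −174 + 10 log₁₀(B) + NF
10 log₁₀(1.80×10⁶) = 62.55 dB
N = −174 + 62.55 + 4.02 = −107.43 dBm
SNR = P_sig − N = −101 − (−107.43) = 6.43 dB → 6.4 dB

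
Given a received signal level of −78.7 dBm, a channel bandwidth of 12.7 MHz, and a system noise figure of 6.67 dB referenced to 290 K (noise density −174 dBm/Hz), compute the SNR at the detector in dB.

17.6 dB

Noise floor: N = −174 + 10 log₁₀(B) + NF
10 log₁₀(1.27×10⁷) = 71.04 dB
N = −174 + 71.04 + 6.67 = −96.29 dBm
SNR = P_sig − N = −78.7 − (−96.29) = 17.59 dB → 17.6 dB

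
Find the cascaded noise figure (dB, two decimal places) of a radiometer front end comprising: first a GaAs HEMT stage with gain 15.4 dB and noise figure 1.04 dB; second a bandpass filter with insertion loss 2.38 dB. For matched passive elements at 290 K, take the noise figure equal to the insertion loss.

Convert to linear (a loss of L dB is a gain of −L dB): F_i = 10^(NF_i/10), G_i = 10^(G_i,dB/10)
  Stage 1: F_1 = 10^(1.04/10) = 1.271, G_1 = 10^(15.4/10) = 34.67
  Stage 2: F_2 = 10^(2.38/10) = 1.730, G_2 = 10^(−2.38/10) = 0.5781
Friis cascade:
  F = 1.271 + (1.730 − 1)/34.67 = 1.292
NF = 10 log₁₀(1.292) = 1.11 dB

1.11 dB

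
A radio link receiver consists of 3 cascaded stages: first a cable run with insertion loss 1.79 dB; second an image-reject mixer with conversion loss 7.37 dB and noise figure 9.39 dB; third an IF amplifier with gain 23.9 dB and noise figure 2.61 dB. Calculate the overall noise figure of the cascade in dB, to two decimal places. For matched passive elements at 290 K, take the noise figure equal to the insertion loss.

12.99 dB

Convert to linear (a loss of L dB is a gain of −L dB): F_i = 10^(NF_i/10), G_i = 10^(G_i,dB/10)
  Stage 1: F_1 = 10^(1.79/10) = 1.510, G_1 = 10^(−1.79/10) = 0.6622
  Stage 2: F_2 = 10^(9.39/10) = 8.690, G_2 = 10^(−7.37/10) = 0.1832
  Stage 3: F_3 = 10^(2.61/10) = 1.824, G_3 = 10^(23.9/10) = 245.5
Friis cascade:
  F = 1.510 + (8.690 − 1)/0.6622 + (1.824 − 1)/0.1213 = 19.91
NF = 10 log₁₀(19.91) = 12.99 dB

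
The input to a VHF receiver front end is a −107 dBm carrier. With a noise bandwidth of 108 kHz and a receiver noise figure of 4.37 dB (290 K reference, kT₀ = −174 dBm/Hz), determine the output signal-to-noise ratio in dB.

Noise floor: N = −174 + 10 log₁₀(B) + NF
10 log₁₀(1.08×10⁵) = 50.33 dB
N = −174 + 50.33 + 4.37 = −119.30 dBm
SNR = P_sig − N = −107 − (−119.30) = 12.30 dB → 12.3 dB

12.3 dB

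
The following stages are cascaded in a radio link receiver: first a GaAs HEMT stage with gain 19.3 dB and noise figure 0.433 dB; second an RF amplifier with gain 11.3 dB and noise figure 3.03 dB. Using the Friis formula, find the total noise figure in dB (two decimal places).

Convert to linear (a loss of L dB is a gain of −L dB): F_i = 10^(NF_i/10), G_i = 10^(G_i,dB/10)
  Stage 1: F_1 = 10^(0.433/10) = 1.105, G_1 = 10^(19.3/10) = 85.11
  Stage 2: F_2 = 10^(3.03/10) = 2.009, G_2 = 10^(11.3/10) = 13.49
Friis cascade:
  F = 1.105 + (2.009 − 1)/85.11 = 1.117
NF = 10 log₁₀(1.117) = 0.48 dB

0.48 dB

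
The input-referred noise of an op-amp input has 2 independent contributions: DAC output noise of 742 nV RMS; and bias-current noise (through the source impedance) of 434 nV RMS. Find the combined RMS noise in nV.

860 nV

Uncorrelated sources add in power (mean-square): V_tot = √(ΣV_i²)
V_tot = √[(7.42×10⁻⁷)² + (4.34×10⁻⁷)²] = 8.60×10⁻⁷ V = 860 nV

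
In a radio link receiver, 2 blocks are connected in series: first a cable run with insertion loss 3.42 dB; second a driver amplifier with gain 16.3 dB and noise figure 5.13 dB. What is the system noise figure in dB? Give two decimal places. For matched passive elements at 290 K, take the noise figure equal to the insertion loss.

8.55 dB

Convert to linear (a loss of L dB is a gain of −L dB): F_i = 10^(NF_i/10), G_i = 10^(G_i,dB/10)
  Stage 1: F_1 = 10^(3.42/10) = 2.198, G_1 = 10^(−3.42/10) = 0.4550
  Stage 2: F_2 = 10^(5.13/10) = 3.258, G_2 = 10^(16.3/10) = 42.66
Friis cascade:
  F = 2.198 + (3.258 − 1)/0.4550 = 7.161
NF = 10 log₁₀(7.161) = 8.55 dB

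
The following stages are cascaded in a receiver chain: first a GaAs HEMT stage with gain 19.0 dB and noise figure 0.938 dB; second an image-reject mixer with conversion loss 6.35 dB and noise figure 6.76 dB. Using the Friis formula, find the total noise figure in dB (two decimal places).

1.10 dB

Convert to linear (a loss of L dB is a gain of −L dB): F_i = 10^(NF_i/10), G_i = 10^(G_i,dB/10)
  Stage 1: F_1 = 10^(0.938/10) = 1.241, G_1 = 10^(19.0/10) = 79.43
  Stage 2: F_2 = 10^(6.76/10) = 4.742, G_2 = 10^(−6.35/10) = 0.2317
Friis cascade:
  F = 1.241 + (4.742 − 1)/79.43 = 1.288
NF = 10 log₁₀(1.288) = 1.10 dB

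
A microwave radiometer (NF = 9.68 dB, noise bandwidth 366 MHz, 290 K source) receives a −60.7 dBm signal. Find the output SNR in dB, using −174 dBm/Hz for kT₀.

Noise floor: N = −174 + 10 log₁₀(B) + NF
10 log₁₀(3.66×10⁸) = 85.63 dB
N = −174 + 85.63 + 9.68 = −78.69 dBm
SNR = P_sig − N = −60.7 − (−78.69) = 17.99 dB → 18.0 dB

18.0 dB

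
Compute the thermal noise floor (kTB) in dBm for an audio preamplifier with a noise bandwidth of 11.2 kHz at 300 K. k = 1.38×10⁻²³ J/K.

−133.3 dBm

P_n = kTB = 1.38×10⁻²³ × 300 × 1.12×10⁴ = 4.64×10⁻¹⁷ W
In dBm: 10 log₁₀(4.64×10⁻¹⁷ / 10⁻³) = −133.3 dBm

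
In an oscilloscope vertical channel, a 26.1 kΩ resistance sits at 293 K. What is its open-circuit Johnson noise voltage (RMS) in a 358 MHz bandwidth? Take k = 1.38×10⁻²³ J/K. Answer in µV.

V_n = √(4kTRB)
4kTRB = 4 × 1.38×10⁻²³ × 293 × 2.61×10⁴ × 3.58×10⁸ = 1.51×10⁻⁷ V²
V_n = √(1.51×10⁻⁷) = 3.89×10⁻⁴ V = 389 µV

389 µV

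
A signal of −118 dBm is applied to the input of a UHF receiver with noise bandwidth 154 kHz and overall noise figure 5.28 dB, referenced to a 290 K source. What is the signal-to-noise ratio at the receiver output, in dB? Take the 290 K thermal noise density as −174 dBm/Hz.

Noise floor: N = −174 + 10 log₁₀(B) + NF
10 log₁₀(1.54×10⁵) = 51.88 dB
N = −174 + 51.88 + 5.28 = −116.84 dBm
SNR = P_sig − N = −118 − (−116.84) = −1.16 dB → −1.2 dB

−1.2 dB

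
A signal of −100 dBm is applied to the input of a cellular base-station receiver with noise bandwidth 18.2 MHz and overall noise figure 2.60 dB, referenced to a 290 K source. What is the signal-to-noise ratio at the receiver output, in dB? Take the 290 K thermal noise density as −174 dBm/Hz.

−1.2 dB

Noise floor: N = −174 + 10 log₁₀(B) + NF
10 log₁₀(1.82×10⁷) = 72.6 dB
N = −174 + 72.6 + 2.60 = −98.80 dBm
SNR = P_sig − N = −100 − (−98.80) = −1.20 dB → −1.2 dB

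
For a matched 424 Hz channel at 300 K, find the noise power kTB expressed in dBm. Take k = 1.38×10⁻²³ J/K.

−147.6 dBm

P_n = kTB = 1.38×10⁻²³ × 300 × 4.24×10² = 1.76×10⁻¹⁸ W
In dBm: 10 log₁₀(1.76×10⁻¹⁸ / 10⁻³) = −147.6 dBm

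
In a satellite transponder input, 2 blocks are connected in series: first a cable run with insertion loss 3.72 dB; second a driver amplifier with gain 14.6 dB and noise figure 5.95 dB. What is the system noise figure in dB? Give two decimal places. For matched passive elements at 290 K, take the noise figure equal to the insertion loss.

9.67 dB

Convert to linear (a loss of L dB is a gain of −L dB): F_i = 10^(NF_i/10), G_i = 10^(G_i,dB/10)
  Stage 1: F_1 = 10^(3.72/10) = 2.355, G_1 = 10^(−3.72/10) = 0.4246
  Stage 2: F_2 = 10^(5.95/10) = 3.936, G_2 = 10^(14.6/10) = 28.84
Friis cascade:
  F = 2.355 + (3.936 − 1)/0.4246 = 9.268
NF = 10 log₁₀(9.268) = 9.67 dB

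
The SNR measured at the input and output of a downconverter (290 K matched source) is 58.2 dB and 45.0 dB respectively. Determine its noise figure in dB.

13.2 dB

NF (dB) = SNR_in(dB) − SNR_out(dB) when the source is at T₀
NF = 58.2 − 45.0 = 13.2 dB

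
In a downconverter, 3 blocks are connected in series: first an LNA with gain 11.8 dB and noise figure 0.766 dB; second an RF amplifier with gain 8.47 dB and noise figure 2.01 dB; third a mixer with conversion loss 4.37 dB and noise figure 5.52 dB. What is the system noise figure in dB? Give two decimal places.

Convert to linear (a loss of L dB is a gain of −L dB): F_i = 10^(NF_i/10), G_i = 10^(G_i,dB/10)
  Stage 1: F_1 = 10^(0.766/10) = 1.193, G_1 = 10^(11.8/10) = 15.14
  Stage 2: F_2 = 10^(2.01/10) = 1.589, G_2 = 10^(8.47/10) = 7.031
  Stage 3: F_3 = 10^(5.52/10) = 3.565, G_3 = 10^(−4.37/10) = 0.3656
Friis cascade:
  F = 1.193 + (1.589 − 1)/15.14 + (3.565 − 1)/106.4 = 1.256
NF = 10 log₁₀(1.256) = 0.99 dB

0.99 dB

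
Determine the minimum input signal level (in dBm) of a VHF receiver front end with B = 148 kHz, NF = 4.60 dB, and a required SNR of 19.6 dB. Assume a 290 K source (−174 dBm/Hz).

Sensitivity = −174 + 10 log₁₀(B) + NF + SNR_min
= −174 + 51.7 + 4.60 + 19.6
= −98.10 dBm → −98.1 dBm

−98.1 dBm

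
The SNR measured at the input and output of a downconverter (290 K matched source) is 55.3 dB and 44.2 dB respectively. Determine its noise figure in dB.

11.1 dB

NF (dB) = SNR_in(dB) − SNR_out(dB) when the source is at T₀
NF = 55.3 − 44.2 = 11.1 dB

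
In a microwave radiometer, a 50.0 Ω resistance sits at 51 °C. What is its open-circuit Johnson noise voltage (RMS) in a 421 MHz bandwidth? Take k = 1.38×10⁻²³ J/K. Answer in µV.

19.4 µV

T = 51 °C + 273.15 = 324.15 K
V_n = √(4kTRB)
4kTRB = 4 × 1.38×10⁻²³ × 324.15 × 5.00×10¹ × 4.21×10⁸ = 3.77×10⁻¹⁰ V²
V_n = √(3.77×10⁻¹⁰) = 1.94×10⁻⁵ V = 19.4 µV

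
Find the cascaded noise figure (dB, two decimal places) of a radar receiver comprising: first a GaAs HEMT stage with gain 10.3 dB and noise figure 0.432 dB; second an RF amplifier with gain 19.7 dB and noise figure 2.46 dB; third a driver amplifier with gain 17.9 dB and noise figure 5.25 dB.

0.71 dB

Convert to linear (a loss of L dB is a gain of −L dB): F_i = 10^(NF_i/10), G_i = 10^(G_i,dB/10)
  Stage 1: F_1 = 10^(0.432/10) = 1.105, G_1 = 10^(10.3/10) = 10.72
  Stage 2: F_2 = 10^(2.46/10) = 1.762, G_2 = 10^(19.7/10) = 93.33
  Stage 3: F_3 = 10^(5.25/10) = 3.350, G_3 = 10^(17.9/10) = 61.66
Friis cascade:
  F = 1.105 + (1.762 − 1)/10.72 + (3.350 − 1)/1000 = 1.178
NF = 10 log₁₀(1.178) = 0.71 dB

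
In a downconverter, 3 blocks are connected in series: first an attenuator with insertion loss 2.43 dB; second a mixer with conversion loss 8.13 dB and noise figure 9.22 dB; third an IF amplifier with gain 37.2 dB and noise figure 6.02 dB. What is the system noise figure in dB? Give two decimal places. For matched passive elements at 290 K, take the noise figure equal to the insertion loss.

Convert to linear (a loss of L dB is a gain of −L dB): F_i = 10^(NF_i/10), G_i = 10^(G_i,dB/10)
  Stage 1: F_1 = 10^(2.43/10) = 1.750, G_1 = 10^(−2.43/10) = 0.5715
  Stage 2: F_2 = 10^(9.22/10) = 8.356, G_2 = 10^(−8.13/10) = 0.1538
  Stage 3: F_3 = 10^(6.02/10) = 3.999, G_3 = 10^(37.2/10) = 5248
Friis cascade:
  F = 1.750 + (8.356 − 1)/0.5715 + (3.999 − 1)/0.08790 = 48.74
NF = 10 log₁₀(48.74) = 16.88 dB

16.88 dB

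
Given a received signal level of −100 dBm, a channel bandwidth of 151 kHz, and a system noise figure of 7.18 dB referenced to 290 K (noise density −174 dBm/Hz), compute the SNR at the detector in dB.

15.0 dB

Noise floor: N = −174 + 10 log₁₀(B) + NF
10 log₁₀(1.51×10⁵) = 51.79 dB
N = −174 + 51.79 + 7.18 = −115.03 dBm
SNR = P_sig − N = −100 − (−115.03) = 15.03 dB → 15.0 dB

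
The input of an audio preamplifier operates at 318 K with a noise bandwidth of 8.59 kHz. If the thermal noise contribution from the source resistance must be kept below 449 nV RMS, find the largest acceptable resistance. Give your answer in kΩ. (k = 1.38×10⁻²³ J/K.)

Johnson–Nyquist: V_n = √(4kTRB) ⇒ R = V_n² / (4kTB)
4kTB = 4 × 1.38×10⁻²³ × 318 × 8.59×10³ = 1.51×10⁻¹⁶
R = (4.49×10⁻⁷)² / 1.51×10⁻¹⁶ = 1.34×10³ Ω = 1.34 kΩ

1.34 kΩ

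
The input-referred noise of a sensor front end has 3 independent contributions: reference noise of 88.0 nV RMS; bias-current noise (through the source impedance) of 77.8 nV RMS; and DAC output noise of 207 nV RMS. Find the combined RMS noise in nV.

238 nV

Uncorrelated sources add in power (mean-square): V_tot = √(ΣV_i²)
V_tot = √[(8.80×10⁻⁸)² + (7.78×10⁻⁸)² + (2.07×10⁻⁷)²] = 2.38×10⁻⁷ V = 238 nV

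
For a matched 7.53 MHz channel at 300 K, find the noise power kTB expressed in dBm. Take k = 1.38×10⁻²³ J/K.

−105.1 dBm

P_n = kTB = 1.38×10⁻²³ × 300 × 7.53×10⁶ = 3.12×10⁻¹⁴ W
In dBm: 10 log₁₀(3.12×10⁻¹⁴ / 10⁻³) = −105.1 dBm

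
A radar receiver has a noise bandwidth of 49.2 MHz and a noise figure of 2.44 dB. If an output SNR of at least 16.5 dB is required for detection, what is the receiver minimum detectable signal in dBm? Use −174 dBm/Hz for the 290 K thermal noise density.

Sensitivity = −174 + 10 log₁₀(B) + NF + SNR_min
= −174 + 76.92 + 2.44 + 16.5
= −78.14 dBm → −78.1 dBm

−78.1 dBm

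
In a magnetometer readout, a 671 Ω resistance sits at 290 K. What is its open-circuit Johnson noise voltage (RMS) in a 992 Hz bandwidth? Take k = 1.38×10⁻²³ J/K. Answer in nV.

103 nV

V_n = √(4kTRB)
4kTRB = 4 × 1.38×10⁻²³ × 290 × 6.71×10² × 9.92×10² = 1.07×10⁻¹⁴ V²
V_n = √(1.07×10⁻¹⁴) = 1.03×10⁻⁷ V = 103 nV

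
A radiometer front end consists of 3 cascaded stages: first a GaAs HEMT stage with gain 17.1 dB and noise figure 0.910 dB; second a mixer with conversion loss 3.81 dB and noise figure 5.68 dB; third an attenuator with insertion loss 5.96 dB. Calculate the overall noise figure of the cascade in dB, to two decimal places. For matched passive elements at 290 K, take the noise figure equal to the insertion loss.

1.53 dB

Convert to linear (a loss of L dB is a gain of −L dB): F_i = 10^(NF_i/10), G_i = 10^(G_i,dB/10)
  Stage 1: F_1 = 10^(0.910/10) = 1.233, G_1 = 10^(17.1/10) = 51.29
  Stage 2: F_2 = 10^(5.68/10) = 3.698, G_2 = 10^(−3.81/10) = 0.4159
  Stage 3: F_3 = 10^(5.96/10) = 3.945, G_3 = 10^(−5.96/10) = 0.2535
Friis cascade:
  F = 1.233 + (3.698 − 1)/51.29 + (3.945 − 1)/21.33 = 1.424
NF = 10 log₁₀(1.424) = 1.53 dB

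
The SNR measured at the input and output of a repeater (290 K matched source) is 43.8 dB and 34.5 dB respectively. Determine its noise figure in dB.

NF (dB) = SNR_in(dB) − SNR_out(dB) when the source is at T₀
NF = 43.8 − 34.5 = 9.3 dB

9.3 dB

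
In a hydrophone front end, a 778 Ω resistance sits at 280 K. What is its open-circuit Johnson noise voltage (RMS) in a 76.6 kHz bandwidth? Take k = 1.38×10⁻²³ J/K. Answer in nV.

960 nV

V_n = √(4kTRB)
4kTRB = 4 × 1.38×10⁻²³ × 280 × 7.78×10² × 7.66×10⁴ = 9.21×10⁻¹³ V²
V_n = √(9.21×10⁻¹³) = 9.60×10⁻⁷ V = 960 nV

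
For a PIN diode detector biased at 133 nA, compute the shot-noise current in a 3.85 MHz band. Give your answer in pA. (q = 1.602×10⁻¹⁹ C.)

I_n = √(2qI·B)
2qI·B = 2 × 1.602×10⁻¹⁹ × 1.33×10⁻⁷ × 3.85×10⁶ = 1.64×10⁻¹⁹ A²
I_n = √(1.64×10⁻¹⁹) = 4.05×10⁻¹⁰ A = 405 pA

405 pA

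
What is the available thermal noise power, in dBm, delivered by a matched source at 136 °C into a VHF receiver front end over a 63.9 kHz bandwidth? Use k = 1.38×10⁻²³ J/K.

−124.4 dBm

T = 136 °C + 273.15 = 409.15 K
P_n = kTB = 1.38×10⁻²³ × 409.15 × 6.39×10⁴ = 3.61×10⁻¹⁶ W
In dBm: 10 log₁₀(3.61×10⁻¹⁶ / 10⁻³) = −124.4 dBm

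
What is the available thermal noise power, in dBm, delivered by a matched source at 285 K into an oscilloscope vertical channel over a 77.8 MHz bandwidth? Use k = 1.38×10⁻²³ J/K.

−95.1 dBm

P_n = kTB = 1.38×10⁻²³ × 285 × 7.78×10⁷ = 3.06×10⁻¹³ W
In dBm: 10 log₁₀(3.06×10⁻¹³ / 10⁻³) = −95.1 dBm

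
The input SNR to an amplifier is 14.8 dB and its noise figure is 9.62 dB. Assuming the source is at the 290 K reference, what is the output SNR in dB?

5.18 dB

By definition F = SNR_in/SNR_out, so in dB: SNR_out = SNR_in − NF
SNR_out = 14.8 − 9.62 = 5.18 dB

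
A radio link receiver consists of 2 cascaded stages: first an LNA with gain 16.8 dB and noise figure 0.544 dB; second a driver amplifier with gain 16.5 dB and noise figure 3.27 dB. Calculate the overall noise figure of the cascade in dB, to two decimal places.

0.63 dB

Convert to linear (a loss of L dB is a gain of −L dB): F_i = 10^(NF_i/10), G_i = 10^(G_i,dB/10)
  Stage 1: F_1 = 10^(0.544/10) = 1.133, G_1 = 10^(16.8/10) = 47.86
  Stage 2: F_2 = 10^(3.27/10) = 2.123, G_2 = 10^(16.5/10) = 44.67
Friis cascade:
  F = 1.133 + (2.123 − 1)/47.86 = 1.157
NF = 10 log₁₀(1.157) = 0.63 dB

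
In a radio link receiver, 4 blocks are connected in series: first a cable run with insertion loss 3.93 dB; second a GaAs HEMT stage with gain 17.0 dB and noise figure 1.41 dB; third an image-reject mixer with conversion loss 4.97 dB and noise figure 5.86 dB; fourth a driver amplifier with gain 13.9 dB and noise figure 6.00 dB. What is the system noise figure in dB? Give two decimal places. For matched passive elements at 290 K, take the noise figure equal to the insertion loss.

Convert to linear (a loss of L dB is a gain of −L dB): F_i = 10^(NF_i/10), G_i = 10^(G_i,dB/10)
  Stage 1: F_1 = 10^(3.93/10) = 2.472, G_1 = 10^(−3.93/10) = 0.4046
  Stage 2: F_2 = 10^(1.41/10) = 1.384, G_2 = 10^(17.0/10) = 50.12
  Stage 3: F_3 = 10^(5.86/10) = 3.855, G_3 = 10^(−4.97/10) = 0.3184
  Stage 4: F_4 = 10^(6.00/10) = 3.981, G_4 = 10^(13.9/10) = 24.55
Friis cascade:
  F = 2.472 + (1.384 − 1)/0.4046 + (3.855 − 1)/20.28 + (3.981 − 1)/6.457 = 4.022
NF = 10 log₁₀(4.022) = 6.04 dB

6.04 dB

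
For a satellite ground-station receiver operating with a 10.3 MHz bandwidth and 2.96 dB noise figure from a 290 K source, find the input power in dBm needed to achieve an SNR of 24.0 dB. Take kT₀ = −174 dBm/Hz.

−76.9 dBm

Sensitivity = −174 + 10 log₁₀(B) + NF + SNR_min
= −174 + 70.13 + 2.96 + 24.0
= −76.91 dBm → −76.9 dBm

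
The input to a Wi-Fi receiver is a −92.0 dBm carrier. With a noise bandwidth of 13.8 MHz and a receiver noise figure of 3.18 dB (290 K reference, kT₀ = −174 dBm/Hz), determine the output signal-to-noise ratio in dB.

Noise floor: N = −174 + 10 log₁₀(B) + NF
10 log₁₀(1.38×10⁷) = 71.4 dB
N = −174 + 71.4 + 3.18 = −99.42 dBm
SNR = P_sig − N = −92.0 − (−99.42) = 7.42 dB → 7.4 dB

7.4 dB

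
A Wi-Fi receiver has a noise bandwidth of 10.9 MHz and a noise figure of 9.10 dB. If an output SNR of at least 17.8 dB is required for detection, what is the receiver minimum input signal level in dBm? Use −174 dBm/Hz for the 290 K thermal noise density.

Sensitivity = −174 + 10 log₁₀(B) + NF + SNR_min
= −174 + 70.37 + 9.10 + 17.8
= −76.73 dBm → −76.7 dBm

−76.7 dBm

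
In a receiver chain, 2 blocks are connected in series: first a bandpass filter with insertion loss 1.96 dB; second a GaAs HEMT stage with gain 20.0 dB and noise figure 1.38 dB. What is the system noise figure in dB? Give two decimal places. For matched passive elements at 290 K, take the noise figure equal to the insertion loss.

Convert to linear (a loss of L dB is a gain of −L dB): F_i = 10^(NF_i/10), G_i = 10^(G_i,dB/10)
  Stage 1: F_1 = 10^(1.96/10) = 1.570, G_1 = 10^(−1.96/10) = 0.6368
  Stage 2: F_2 = 10^(1.38/10) = 1.374, G_2 = 10^(20.0/10) = 100.0
Friis cascade:
  F = 1.570 + (1.374 − 1)/0.6368 = 2.158
NF = 10 log₁₀(2.158) = 3.34 dB

3.34 dB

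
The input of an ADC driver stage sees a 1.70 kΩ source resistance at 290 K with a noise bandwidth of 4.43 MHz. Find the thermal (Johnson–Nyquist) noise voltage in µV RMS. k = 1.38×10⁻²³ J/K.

V_n = √(4kTRB)
4kTRB = 4 × 1.38×10⁻²³ × 290 × 1.70×10³ × 4.43×10⁶ = 1.21×10⁻¹⁰ V²
V_n = √(1.21×10⁻¹⁰) = 1.10×10⁻⁵ V = 11.0 µV

11.0 µV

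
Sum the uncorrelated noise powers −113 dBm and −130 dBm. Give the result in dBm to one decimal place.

Convert to linear, add, convert back:
P₁ = 5.01×10⁻¹⁵ W, P₂ = 1.00×10⁻¹⁶ W
P_tot = 5.11×10⁻¹⁵ W → 10 log₁₀(P_tot / 10⁻³) = −112.9 dBm

−112.9 dBm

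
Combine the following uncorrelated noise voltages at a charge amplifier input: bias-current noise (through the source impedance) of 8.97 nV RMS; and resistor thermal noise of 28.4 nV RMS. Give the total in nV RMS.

29.8 nV

Uncorrelated sources add in power (mean-square): V_tot = √(ΣV_i²)
V_tot = √[(8.97×10⁻⁹)² + (2.84×10⁻⁸)²] = 2.98×10⁻⁸ V = 29.8 nV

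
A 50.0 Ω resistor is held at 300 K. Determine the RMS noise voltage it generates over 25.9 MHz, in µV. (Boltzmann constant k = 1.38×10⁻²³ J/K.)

V_n = √(4kTRB)
4kTRB = 4 × 1.38×10⁻²³ × 300 × 5.00×10¹ × 2.59×10⁷ = 2.14×10⁻¹¹ V²
V_n = √(2.14×10⁻¹¹) = 4.63×10⁻⁶ V = 4.63 µV

4.63 µV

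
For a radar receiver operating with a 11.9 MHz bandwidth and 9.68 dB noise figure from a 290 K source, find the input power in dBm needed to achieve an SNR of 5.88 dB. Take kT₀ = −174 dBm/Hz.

Sensitivity = −174 + 10 log₁₀(B) + NF + SNR_min
= −174 + 70.76 + 9.68 + 5.88
= −87.68 dBm → −87.7 dBm

−87.7 dBm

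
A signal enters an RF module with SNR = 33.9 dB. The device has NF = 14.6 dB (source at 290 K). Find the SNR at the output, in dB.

By definition F = SNR_in/SNR_out, so in dB: SNR_out = SNR_in − NF
SNR_out = 33.9 − 14.6 = 19.3 dB

19.3 dB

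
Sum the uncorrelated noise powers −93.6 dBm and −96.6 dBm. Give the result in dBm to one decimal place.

−91.8 dBm

Convert to linear, add, convert back:
P₁ = 4.37×10⁻¹³ W, P₂ = 2.19×10⁻¹³ W
P_tot = 6.55×10⁻¹³ W → 10 log₁₀(P_tot / 10⁻³) = −91.8 dBm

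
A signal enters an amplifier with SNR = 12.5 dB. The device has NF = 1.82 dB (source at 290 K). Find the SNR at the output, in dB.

By definition F = SNR_in/SNR_out, so in dB: SNR_out = SNR_in − NF
SNR_out = 12.5 − 1.82 = 10.68 dB

10.68 dB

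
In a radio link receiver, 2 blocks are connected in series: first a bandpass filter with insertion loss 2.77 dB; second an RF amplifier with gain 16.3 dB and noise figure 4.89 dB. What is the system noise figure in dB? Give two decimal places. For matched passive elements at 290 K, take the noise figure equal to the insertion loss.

7.66 dB

Convert to linear (a loss of L dB is a gain of −L dB): F_i = 10^(NF_i/10), G_i = 10^(G_i,dB/10)
  Stage 1: F_1 = 10^(2.77/10) = 1.892, G_1 = 10^(−2.77/10) = 0.5284
  Stage 2: F_2 = 10^(4.89/10) = 3.083, G_2 = 10^(16.3/10) = 42.66
Friis cascade:
  F = 1.892 + (3.083 − 1)/0.5284 = 5.834
NF = 10 log₁₀(5.834) = 7.66 dB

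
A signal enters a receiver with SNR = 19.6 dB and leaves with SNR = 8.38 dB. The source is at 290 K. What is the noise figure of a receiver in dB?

11.22 dB

NF (dB) = SNR_in(dB) − SNR_out(dB) when the source is at T₀
NF = 19.6 − 8.38 = 11.22 dB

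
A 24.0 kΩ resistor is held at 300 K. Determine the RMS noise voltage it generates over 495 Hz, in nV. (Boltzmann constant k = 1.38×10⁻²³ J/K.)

444 nV

V_n = √(4kTRB)
4kTRB = 4 × 1.38×10⁻²³ × 300 × 2.40×10⁴ × 4.95×10² = 1.97×10⁻¹³ V²
V_n = √(1.97×10⁻¹³) = 4.44×10⁻⁷ V = 444 nV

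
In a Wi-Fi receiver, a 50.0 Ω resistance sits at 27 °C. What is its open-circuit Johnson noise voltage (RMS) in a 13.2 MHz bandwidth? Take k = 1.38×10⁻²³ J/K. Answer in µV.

T = 27 °C + 273.15 = 300.15 K
V_n = √(4kTRB)
4kTRB = 4 × 1.38×10⁻²³ × 300.15 × 5.00×10¹ × 1.32×10⁷ = 1.09×10⁻¹¹ V²
V_n = √(1.09×10⁻¹¹) = 3.31×10⁻⁶ V = 3.31 µV

3.31 µV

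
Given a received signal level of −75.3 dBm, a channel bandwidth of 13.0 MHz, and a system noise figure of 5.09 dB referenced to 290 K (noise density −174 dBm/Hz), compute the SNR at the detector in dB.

Noise floor: N = −174 + 10 log₁₀(B) + NF
10 log₁₀(1.30×10⁷) = 71.14 dB
N = −174 + 71.14 + 5.09 = −97.77 dBm
SNR = P_sig − N = −75.3 − (−97.77) = 22.47 dB → 22.5 dB

22.5 dB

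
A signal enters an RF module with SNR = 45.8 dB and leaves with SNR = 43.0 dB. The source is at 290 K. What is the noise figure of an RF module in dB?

NF (dB) = SNR_in(dB) − SNR_out(dB) when the source is at T₀
NF = 45.8 − 43.0 = 2.8 dB

2.8 dB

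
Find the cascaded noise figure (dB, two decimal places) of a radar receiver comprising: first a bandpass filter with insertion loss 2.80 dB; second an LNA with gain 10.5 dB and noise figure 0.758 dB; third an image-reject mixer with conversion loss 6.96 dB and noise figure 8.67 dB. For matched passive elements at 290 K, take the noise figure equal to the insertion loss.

Convert to linear (a loss of L dB is a gain of −L dB): F_i = 10^(NF_i/10), G_i = 10^(G_i,dB/10)
  Stage 1: F_1 = 10^(2.80/10) = 1.905, G_1 = 10^(−2.80/10) = 0.5248
  Stage 2: F_2 = 10^(0.758/10) = 1.191, G_2 = 10^(10.5/10) = 11.22
  Stage 3: F_3 = 10^(8.67/10) = 7.362, G_3 = 10^(−6.96/10) = 0.2014
Friis cascade:
  F = 1.905 + (1.191 − 1)/0.5248 + (7.362 − 1)/5.888 = 3.349
NF = 10 log₁₀(3.349) = 5.25 dB

5.25 dB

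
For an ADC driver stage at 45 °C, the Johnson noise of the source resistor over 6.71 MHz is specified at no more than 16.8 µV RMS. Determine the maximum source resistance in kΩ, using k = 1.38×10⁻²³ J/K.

T = 45 °C + 273.15 = 318.15 K
Johnson–Nyquist: V_n = √(4kTRB) ⇒ R = V_n² / (4kTB)
4kTB = 4 × 1.38×10⁻²³ × 318.15 × 6.71×10⁶ = 1.18×10⁻¹³
R = (1.68×10⁻⁵)² / 1.18×10⁻¹³ = 2.40×10³ Ω = 2.40 kΩ

2.40 kΩ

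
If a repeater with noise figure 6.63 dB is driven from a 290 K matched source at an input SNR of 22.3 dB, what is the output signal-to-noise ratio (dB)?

15.67 dB

By definition F = SNR_in/SNR_out, so in dB: SNR_out = SNR_in − NF
SNR_out = 22.3 − 6.63 = 15.67 dB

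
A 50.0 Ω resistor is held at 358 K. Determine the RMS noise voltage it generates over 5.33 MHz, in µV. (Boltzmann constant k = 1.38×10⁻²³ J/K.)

V_n = √(4kTRB)
4kTRB = 4 × 1.38×10⁻²³ × 358 × 5.00×10¹ × 5.33×10⁶ = 5.27×10⁻¹² V²
V_n = √(5.27×10⁻¹²) = 2.29×10⁻⁶ V = 2.29 µV

2.29 µV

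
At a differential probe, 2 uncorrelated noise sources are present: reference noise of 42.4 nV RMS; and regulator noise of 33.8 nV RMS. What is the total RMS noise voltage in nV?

54.2 nV

Uncorrelated sources add in power (mean-square): V_tot = √(ΣV_i²)
V_tot = √[(4.24×10⁻⁸)² + (3.38×10⁻⁸)²] = 5.42×10⁻⁸ V = 54.2 nV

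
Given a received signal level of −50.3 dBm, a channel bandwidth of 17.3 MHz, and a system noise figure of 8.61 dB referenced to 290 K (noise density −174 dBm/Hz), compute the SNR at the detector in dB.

42.7 dB

Noise floor: N = −174 + 10 log₁₀(B) + NF
10 log₁₀(1.73×10⁷) = 72.38 dB
N = −174 + 72.38 + 8.61 = −93.01 dBm
SNR = P_sig − N = −50.3 − (−93.01) = 42.71 dB → 42.7 dB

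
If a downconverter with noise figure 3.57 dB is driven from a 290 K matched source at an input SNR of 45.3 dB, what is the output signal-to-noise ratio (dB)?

By definition F = SNR_in/SNR_out, so in dB: SNR_out = SNR_in − NF
SNR_out = 45.3 − 3.57 = 41.73 dB

41.73 dB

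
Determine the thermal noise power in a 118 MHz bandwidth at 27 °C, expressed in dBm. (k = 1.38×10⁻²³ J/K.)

−93.1 dBm

T = 27 °C + 273.15 = 300.15 K
P_n = kTB = 1.38×10⁻²³ × 300.15 × 1.18×10⁸ = 4.89×10⁻¹³ W
In dBm: 10 log₁₀(4.89×10⁻¹³ / 10⁻³) = −93.1 dBm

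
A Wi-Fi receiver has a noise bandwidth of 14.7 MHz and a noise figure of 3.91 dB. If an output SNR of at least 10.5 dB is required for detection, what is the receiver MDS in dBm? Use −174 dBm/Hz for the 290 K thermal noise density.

Sensitivity = −174 + 10 log₁₀(B) + NF + SNR_min
= −174 + 71.67 + 3.91 + 10.5
= −87.92 dBm → −87.9 dBm

−87.9 dBm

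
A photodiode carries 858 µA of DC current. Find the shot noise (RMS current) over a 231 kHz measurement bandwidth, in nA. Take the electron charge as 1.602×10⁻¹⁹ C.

7.97 nA

I_n = √(2qI·B)
2qI·B = 2 × 1.602×10⁻¹⁹ × 8.58×10⁻⁴ × 2.31×10⁵ = 6.35×10⁻¹⁷ A²
I_n = √(6.35×10⁻¹⁷) = 7.97×10⁻⁹ A = 7.97 nA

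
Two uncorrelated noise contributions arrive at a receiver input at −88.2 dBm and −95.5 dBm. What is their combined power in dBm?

−87.5 dBm

Convert to linear, add, convert back:
P₁ = 1.51×10⁻¹² W, P₂ = 2.82×10⁻¹³ W
P_tot = 1.80×10⁻¹² W → 10 log₁₀(P_tot / 10⁻³) = −87.5 dBm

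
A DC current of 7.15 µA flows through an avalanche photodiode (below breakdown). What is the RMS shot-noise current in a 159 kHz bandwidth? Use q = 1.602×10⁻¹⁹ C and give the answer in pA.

I_n = √(2qI·B)
2qI·B = 2 × 1.602×10⁻¹⁹ × 7.15×10⁻⁶ × 1.59×10⁵ = 3.64×10⁻¹⁹ A²
I_n = √(3.64×10⁻¹⁹) = 6.04×10⁻¹⁰ A = 604 pA

604 pA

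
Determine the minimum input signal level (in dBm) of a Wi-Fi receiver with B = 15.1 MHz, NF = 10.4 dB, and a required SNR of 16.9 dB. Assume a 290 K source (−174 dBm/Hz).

Sensitivity = −174 + 10 log₁₀(B) + NF + SNR_min
= −174 + 71.79 + 10.4 + 16.9
= −74.91 dBm → −74.9 dBm

−74.9 dBm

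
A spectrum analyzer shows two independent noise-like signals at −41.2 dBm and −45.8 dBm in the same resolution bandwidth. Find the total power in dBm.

−39.9 dBm

Convert to linear, add, convert back:
P₁ = 7.59×10⁻⁸ W, P₂ = 2.63×10⁻⁸ W
P_tot = 1.02×10⁻⁷ W → 10 log₁₀(P_tot / 10⁻³) = −39.9 dBm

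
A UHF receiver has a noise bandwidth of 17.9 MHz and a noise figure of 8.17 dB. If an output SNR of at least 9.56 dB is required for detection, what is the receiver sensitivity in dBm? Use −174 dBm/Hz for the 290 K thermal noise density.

−83.7 dBm

Sensitivity = −174 + 10 log₁₀(B) + NF + SNR_min
= −174 + 72.53 + 8.17 + 9.56
= −83.74 dBm → −83.7 dBm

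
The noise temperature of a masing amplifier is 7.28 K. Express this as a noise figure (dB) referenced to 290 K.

F = 1 + T_e/T₀ = 1 + 7.28/290 = 1.0251
NF = 10 log₁₀(1.0251) = 0.108 dB

0.108 dB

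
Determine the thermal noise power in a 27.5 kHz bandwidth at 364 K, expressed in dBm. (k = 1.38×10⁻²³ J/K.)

P_n = kTB = 1.38×10⁻²³ × 364 × 2.75×10⁴ = 1.38×10⁻¹⁶ W
In dBm: 10 log₁₀(1.38×10⁻¹⁶ / 10⁻³) = −128.6 dBm

−128.6 dBm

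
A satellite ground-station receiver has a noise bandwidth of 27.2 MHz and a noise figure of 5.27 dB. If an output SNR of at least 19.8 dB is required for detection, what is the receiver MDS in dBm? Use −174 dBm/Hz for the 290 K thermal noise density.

−74.6 dBm

Sensitivity = −174 + 10 log₁₀(B) + NF + SNR_min
= −174 + 74.35 + 5.27 + 19.8
= −74.58 dBm → −74.6 dBm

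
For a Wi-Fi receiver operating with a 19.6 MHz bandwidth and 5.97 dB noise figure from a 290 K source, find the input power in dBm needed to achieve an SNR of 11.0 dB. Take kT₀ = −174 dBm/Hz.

−84.1 dBm

Sensitivity = −174 + 10 log₁₀(B) + NF + SNR_min
= −174 + 72.92 + 5.97 + 11.0
= −84.11 dBm → −84.1 dBm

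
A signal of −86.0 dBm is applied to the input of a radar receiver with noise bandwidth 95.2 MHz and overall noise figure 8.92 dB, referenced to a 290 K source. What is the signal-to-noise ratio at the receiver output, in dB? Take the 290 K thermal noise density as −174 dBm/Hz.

Noise floor: N = −174 + 10 log₁₀(B) + NF
10 log₁₀(9.52×10⁷) = 79.79 dB
N = −174 + 79.79 + 8.92 = −85.29 dBm
SNR = P_sig − N = −86.0 − (−85.29) = −0.71 dB → −0.7 dB

−0.7 dB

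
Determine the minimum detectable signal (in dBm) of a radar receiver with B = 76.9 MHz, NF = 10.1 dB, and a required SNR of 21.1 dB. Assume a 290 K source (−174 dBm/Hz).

−63.9 dBm

Sensitivity = −174 + 10 log₁₀(B) + NF + SNR_min
= −174 + 78.86 + 10.1 + 21.1
= −63.94 dBm → −63.9 dBm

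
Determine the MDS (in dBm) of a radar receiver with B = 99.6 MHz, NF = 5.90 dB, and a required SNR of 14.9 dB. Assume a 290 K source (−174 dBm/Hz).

−73.2 dBm

Sensitivity = −174 + 10 log₁₀(B) + NF + SNR_min
= −174 + 79.98 + 5.90 + 14.9
= −73.22 dBm → −73.2 dBm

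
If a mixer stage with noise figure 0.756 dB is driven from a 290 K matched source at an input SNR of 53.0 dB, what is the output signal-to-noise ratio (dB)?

By definition F = SNR_in/SNR_out, so in dB: SNR_out = SNR_in − NF
SNR_out = 53.0 − 0.756 = 52.244 dB

52.244 dB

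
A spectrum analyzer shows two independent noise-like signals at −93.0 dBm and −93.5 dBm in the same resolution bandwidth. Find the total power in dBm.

Convert to linear, add, convert back:
P₁ = 5.01×10⁻¹³ W, P₂ = 4.47×10⁻¹³ W
P_tot = 9.48×10⁻¹³ W → 10 log₁₀(P_tot / 10⁻³) = −90.2 dBm

−90.2 dBm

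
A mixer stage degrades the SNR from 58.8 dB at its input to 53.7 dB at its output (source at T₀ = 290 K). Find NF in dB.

5.1 dB

NF (dB) = SNR_in(dB) − SNR_out(dB) when the source is at T₀
NF = 58.8 − 53.7 = 5.1 dB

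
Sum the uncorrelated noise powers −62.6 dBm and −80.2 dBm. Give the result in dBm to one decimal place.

Convert to linear, add, convert back:
P₁ = 5.50×10⁻¹⁰ W, P₂ = 9.55×10⁻¹² W
P_tot = 5.59×10⁻¹⁰ W → 10 log₁₀(P_tot / 10⁻³) = −62.5 dBm

−62.5 dBm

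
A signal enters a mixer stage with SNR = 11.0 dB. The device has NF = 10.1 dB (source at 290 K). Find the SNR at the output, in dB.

0.9 dB

By definition F = SNR_in/SNR_out, so in dB: SNR_out = SNR_in − NF
SNR_out = 11.0 − 10.1 = 0.9 dB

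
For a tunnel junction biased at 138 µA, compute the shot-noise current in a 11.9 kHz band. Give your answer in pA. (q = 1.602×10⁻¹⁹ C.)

725 pA

I_n = √(2qI·B)
2qI·B = 2 × 1.602×10⁻¹⁹ × 1.38×10⁻⁴ × 1.19×10⁴ = 5.26×10⁻¹⁹ A²
I_n = √(5.26×10⁻¹⁹) = 7.25×10⁻¹⁰ A = 725 pA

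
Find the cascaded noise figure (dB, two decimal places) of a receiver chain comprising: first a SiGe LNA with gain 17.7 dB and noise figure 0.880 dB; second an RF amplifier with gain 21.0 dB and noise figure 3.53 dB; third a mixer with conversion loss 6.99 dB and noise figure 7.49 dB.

0.96 dB

Convert to linear (a loss of L dB is a gain of −L dB): F_i = 10^(NF_i/10), G_i = 10^(G_i,dB/10)
  Stage 1: F_1 = 10^(0.880/10) = 1.225, G_1 = 10^(17.7/10) = 58.88
  Stage 2: F_2 = 10^(3.53/10) = 2.254, G_2 = 10^(21.0/10) = 125.9
  Stage 3: F_3 = 10^(7.49/10) = 5.610, G_3 = 10^(−6.99/10) = 0.2000
Friis cascade:
  F = 1.225 + (2.254 − 1)/58.88 + (5.610 − 1)/7413 = 1.247
NF = 10 log₁₀(1.247) = 0.96 dB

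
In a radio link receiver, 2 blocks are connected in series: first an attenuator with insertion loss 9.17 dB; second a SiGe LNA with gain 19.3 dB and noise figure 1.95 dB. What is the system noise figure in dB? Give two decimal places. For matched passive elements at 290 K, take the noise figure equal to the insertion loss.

Convert to linear (a loss of L dB is a gain of −L dB): F_i = 10^(NF_i/10), G_i = 10^(G_i,dB/10)
  Stage 1: F_1 = 10^(9.17/10) = 8.260, G_1 = 10^(−9.17/10) = 0.1211
  Stage 2: F_2 = 10^(1.95/10) = 1.567, G_2 = 10^(19.3/10) = 85.11
Friis cascade:
  F = 8.260 + (1.567 − 1)/0.1211 = 12.94
NF = 10 log₁₀(12.94) = 11.12 dB

11.12 dB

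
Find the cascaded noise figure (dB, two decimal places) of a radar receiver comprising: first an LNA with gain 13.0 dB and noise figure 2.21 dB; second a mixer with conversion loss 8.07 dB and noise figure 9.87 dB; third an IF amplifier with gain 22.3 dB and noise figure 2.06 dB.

Convert to linear (a loss of L dB is a gain of −L dB): F_i = 10^(NF_i/10), G_i = 10^(G_i,dB/10)
  Stage 1: F_1 = 10^(2.21/10) = 1.663, G_1 = 10^(13.0/10) = 19.95
  Stage 2: F_2 = 10^(9.87/10) = 9.705, G_2 = 10^(−8.07/10) = 0.1560
  Stage 3: F_3 = 10^(2.06/10) = 1.607, G_3 = 10^(22.3/10) = 169.8
Friis cascade:
  F = 1.663 + (9.705 − 1)/19.95 + (1.607 − 1)/3.112 = 2.295
NF = 10 log₁₀(2.295) = 3.61 dB

3.61 dB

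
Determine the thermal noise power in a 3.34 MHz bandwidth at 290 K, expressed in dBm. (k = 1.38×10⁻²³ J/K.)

P_n = kTB = 1.38×10⁻²³ × 290 × 3.34×10⁶ = 1.34×10⁻¹⁴ W
In dBm: 10 log₁₀(1.34×10⁻¹⁴ / 10⁻³) = −108.7 dBm

−108.7 dBm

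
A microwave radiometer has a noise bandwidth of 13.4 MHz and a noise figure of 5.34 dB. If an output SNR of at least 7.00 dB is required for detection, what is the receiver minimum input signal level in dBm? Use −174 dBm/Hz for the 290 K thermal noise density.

−90.4 dBm

Sensitivity = −174 + 10 log₁₀(B) + NF + SNR_min
= −174 + 71.27 + 5.34 + 7.00
= −90.39 dBm → −90.4 dBm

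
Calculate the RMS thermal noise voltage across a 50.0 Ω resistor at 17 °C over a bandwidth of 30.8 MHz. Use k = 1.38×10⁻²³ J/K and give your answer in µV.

T = 17 °C + 273.15 = 290.15 K
V_n = √(4kTRB)
4kTRB = 4 × 1.38×10⁻²³ × 290.15 × 5.00×10¹ × 3.08×10⁷ = 2.47×10⁻¹¹ V²
V_n = √(2.47×10⁻¹¹) = 4.97×10⁻⁶ V = 4.97 µV

4.97 µV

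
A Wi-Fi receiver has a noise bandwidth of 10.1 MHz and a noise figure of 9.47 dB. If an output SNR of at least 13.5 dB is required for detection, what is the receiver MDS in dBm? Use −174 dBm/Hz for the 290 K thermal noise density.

Sensitivity = −174 + 10 log₁₀(B) + NF + SNR_min
= −174 + 70.04 + 9.47 + 13.5
= −80.99 dBm → −81.0 dBm

−81.0 dBm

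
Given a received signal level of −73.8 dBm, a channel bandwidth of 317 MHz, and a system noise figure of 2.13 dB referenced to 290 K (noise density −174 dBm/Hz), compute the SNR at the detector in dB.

13.1 dB

Noise floor: N = −174 + 10 log₁₀(B) + NF
10 log₁₀(3.17×10⁸) = 85.01 dB
N = −174 + 85.01 + 2.13 = −86.86 dBm
SNR = P_sig − N = −73.8 − (−86.86) = 13.06 dB → 13.1 dB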